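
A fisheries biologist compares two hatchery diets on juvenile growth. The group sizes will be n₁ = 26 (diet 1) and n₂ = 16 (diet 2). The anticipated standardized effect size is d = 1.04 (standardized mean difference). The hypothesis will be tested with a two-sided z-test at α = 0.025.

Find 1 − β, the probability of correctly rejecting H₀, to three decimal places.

Noncentrality parameter: δ = d / √(1/n₁ + 1/n₂) = 1.04 / √(1/26 + 1/16) = 3.2731
Critical value for a two-sided test at α = 0.025: z_{α/2} = 2.241.
Power = Φ(δ − 2.241) + Φ(−δ − 2.241) = Φ(1.032) + Φ(-5.514) = 0.8489 + 0.0000 = 0.8489.

Power ≈ 0.849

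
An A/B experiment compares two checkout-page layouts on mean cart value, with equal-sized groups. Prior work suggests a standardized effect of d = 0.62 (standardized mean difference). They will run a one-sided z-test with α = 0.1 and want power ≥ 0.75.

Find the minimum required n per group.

n = 20 per group

For power 0.75 need Φ(δ − z_{0.1}) = 0.75, so δ = z_{0.1} + z_{0.25} = 1.282 + 0.674 = 1.956.
δ = d·√(n/2) ⇒ n = 2(δ/d)² = 2 × (1.956 / 0.62)² = 19.91.
Rounding up, n = 20 per group.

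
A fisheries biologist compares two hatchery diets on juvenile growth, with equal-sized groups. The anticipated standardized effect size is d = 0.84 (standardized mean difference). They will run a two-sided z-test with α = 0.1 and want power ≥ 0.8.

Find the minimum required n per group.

Set Φ(δ − 1.645) = 0.8; then δ − 1.645 = Φ⁻¹(0.8) = 0.842, giving δ = 2.486.
(For δ > 0 the lower-tail rejection region contributes negligibly to power, so the one-term inversion is standard.)
δ = d·√(n/2) ⇒ n = 2(δ/d)² = 2 × (2.486 / 0.84)² = 17.52.
Rounding up, n = 18 per group.

n = 18 per group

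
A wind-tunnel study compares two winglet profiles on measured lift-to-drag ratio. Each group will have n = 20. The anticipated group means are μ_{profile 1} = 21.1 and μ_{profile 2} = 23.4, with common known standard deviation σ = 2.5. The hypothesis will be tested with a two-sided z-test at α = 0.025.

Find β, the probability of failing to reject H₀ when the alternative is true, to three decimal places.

β ≈ 0.252

Standardized effect: d = |μ_{profile 1} − μ_{profile 2}| / σ = |21.1 − 23.4| / 2.5 = 0.9200
Noncentrality parameter: δ = d·√(n/2) = 0.9200 × √(20/2) = 2.9093
Two-sided α = 0.025 → critical value z_{0.0125} = 2.241.
Power = Φ(δ − 2.241) + Φ(−δ − 2.241) = Φ(0.668) + Φ(-5.151) = 0.7479 + 0.0000 = 0.7479.
Type II error: β = 1 − power = 1 − 0.7479 = 0.2521.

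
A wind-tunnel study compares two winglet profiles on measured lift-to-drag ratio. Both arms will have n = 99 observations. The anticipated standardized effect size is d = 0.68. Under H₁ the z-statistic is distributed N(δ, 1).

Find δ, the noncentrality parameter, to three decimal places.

δ ≈ 4.784

δ = d·√(n/2) = 0.68 × √(99/2) = 4.7842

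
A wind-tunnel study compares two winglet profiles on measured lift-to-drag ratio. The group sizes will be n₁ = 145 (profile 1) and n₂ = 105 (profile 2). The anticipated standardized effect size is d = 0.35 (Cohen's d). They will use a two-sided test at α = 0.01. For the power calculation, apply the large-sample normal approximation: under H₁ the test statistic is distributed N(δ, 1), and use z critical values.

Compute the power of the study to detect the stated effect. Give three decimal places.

Power ≈ 0.562

Noncentrality parameter: λ = d / √(1/n₁ + 1/n₂) = 0.35 / √(1/145 + 1/105) = 2.7313
Critical value for a two-sided test at α = 0.01: z_{α/2} = 2.576.
Power = Φ(λ − 2.576) + Φ(−λ − 2.576) = Φ(0.156) + Φ(-5.307) = 0.5618 + 0.0000 = 0.5618.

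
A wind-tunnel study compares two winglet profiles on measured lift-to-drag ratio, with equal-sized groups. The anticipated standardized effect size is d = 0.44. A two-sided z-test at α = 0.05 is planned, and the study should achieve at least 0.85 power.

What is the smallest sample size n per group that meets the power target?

Set Φ(δ − 1.960) = 0.85; then δ − 1.960 = Φ⁻¹(0.85) = 1.036, giving δ = 2.996.
(Ignoring the negligible lower-tail rejection probability gives the usual closed-form inversion.)
δ = d·√(n/2) ⇒ n = 2(δ/d)² = 2 × (2.996 / 0.44)² = 92.75.
Round up to the next whole unit.

n = 93 per group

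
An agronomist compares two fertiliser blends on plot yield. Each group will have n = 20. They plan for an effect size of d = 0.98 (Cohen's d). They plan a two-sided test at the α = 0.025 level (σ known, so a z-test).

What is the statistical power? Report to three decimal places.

Power ≈ 0.804

Noncentrality parameter: δ = d·√(n/2) = 0.98 × √(20/2) = 3.0990
Critical value for a two-sided test at α = 0.025: z_{α/2} = 2.241.
Power = Φ(δ − 2.241) + Φ(−δ − 2.241) = Φ(0.858) + Φ(-5.340) = 0.8045 + 0.0000 = 0.8045.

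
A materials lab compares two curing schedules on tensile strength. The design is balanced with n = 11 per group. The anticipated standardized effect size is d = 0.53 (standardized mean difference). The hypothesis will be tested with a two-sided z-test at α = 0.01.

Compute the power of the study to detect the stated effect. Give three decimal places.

Power ≈ 0.091

Noncentrality parameter: δ = d·√(n/2) = 0.53 × √(11/2) = 1.2430
Critical value for a two-sided test at α = 0.01: z_{α/2} = 2.576.
Power = Φ(δ − 2.576) + Φ(−δ − 2.576) = Φ(-1.333) + Φ(-3.819) = 0.0913 + 0.0001 = 0.0914.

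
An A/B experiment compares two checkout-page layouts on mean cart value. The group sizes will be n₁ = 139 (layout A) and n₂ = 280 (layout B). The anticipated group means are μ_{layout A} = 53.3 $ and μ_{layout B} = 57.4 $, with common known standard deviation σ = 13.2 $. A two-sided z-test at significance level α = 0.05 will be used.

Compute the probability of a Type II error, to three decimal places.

Standardized effect: d = |μ_{layout A} − μ_{layout B}| / σ = |53.3 − 57.4| / 13.2 = 0.3106
Noncentrality parameter: λ = d / √(1/n₁ + 1/n₂) = 0.3106 / √(1/139 + 1/280) = 2.9936
Critical value for a two-sided test at α = 0.05: z_{α/2} = 1.960.
Power = Φ(λ − 1.960) + Φ(−λ − 1.960) = Φ(1.034) + Φ(-4.954) = 0.8493 + 0.0000 = 0.8493.
Type II error: β = 1 − power = 1 − 0.8493 = 0.1507.

β ≈ 0.151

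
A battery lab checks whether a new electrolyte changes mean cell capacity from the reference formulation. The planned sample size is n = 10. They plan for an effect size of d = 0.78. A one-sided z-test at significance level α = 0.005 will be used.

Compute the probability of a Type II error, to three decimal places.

β ≈ 0.543

Noncentrality parameter: δ = d·√n = 0.78 × √10 = 2.4666
One-sided α = 0.005 → critical value z_{0.005} = 2.576.
Power = Φ(δ − 2.576) = Φ(-0.109) = 0.4565.
Type II error: β = 1 − power = 1 − 0.4565 = 0.5435.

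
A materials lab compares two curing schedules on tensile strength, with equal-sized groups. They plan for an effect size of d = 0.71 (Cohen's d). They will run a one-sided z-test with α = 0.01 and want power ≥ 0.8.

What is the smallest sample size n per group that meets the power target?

Set Φ(δ − 2.326) = 0.8; then δ − 2.326 = Φ⁻¹(0.8) = 0.842, giving δ = 3.168.
δ = d·√(n/2) ⇒ n = 2(δ/d)² = 2 × (3.168 / 0.71)² = 39.82.
Round up to the next whole unit.

n = 40 per group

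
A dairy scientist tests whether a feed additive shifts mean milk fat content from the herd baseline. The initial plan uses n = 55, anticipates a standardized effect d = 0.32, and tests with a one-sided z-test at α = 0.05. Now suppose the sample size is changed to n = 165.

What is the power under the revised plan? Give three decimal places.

Power ≈ 0.993

With n = 165: δ = d·√n = 0.32 × √165 = 4.1105. Critical value z_{0.05} = 1.645.
Revised power = Φ(δ − 1.645) = Φ(2.466) = 0.9932.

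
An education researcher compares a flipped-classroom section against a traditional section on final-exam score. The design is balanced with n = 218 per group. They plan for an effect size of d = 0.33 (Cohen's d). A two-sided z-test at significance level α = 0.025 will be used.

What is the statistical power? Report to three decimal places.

Power ≈ 0.886

Noncentrality parameter: δ = d·√(n/2) = 0.33 × √(218/2) = 3.4453
Two-sided α = 0.025 → critical value z_{0.0125} = 2.241.
Power = Φ(δ − 2.241) + Φ(−δ − 2.241) = Φ(1.204) + Φ(-5.687) = 0.8857 + 0.0000 = 0.8857.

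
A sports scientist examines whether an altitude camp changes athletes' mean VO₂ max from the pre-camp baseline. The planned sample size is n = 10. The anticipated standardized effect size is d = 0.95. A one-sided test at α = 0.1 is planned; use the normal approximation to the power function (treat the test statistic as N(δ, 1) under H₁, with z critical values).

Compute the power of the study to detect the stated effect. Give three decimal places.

Noncentrality parameter: δ = d·√n = 0.95 × √10 = 3.0042
One-sided α = 0.1 → critical value z_{0.1} = 1.282.
Power = Φ(δ − 1.282) = Φ(1.723) = 0.9575.

Power ≈ 0.958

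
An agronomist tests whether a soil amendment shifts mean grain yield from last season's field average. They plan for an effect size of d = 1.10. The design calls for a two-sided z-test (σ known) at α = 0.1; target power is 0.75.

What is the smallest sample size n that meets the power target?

n = 5

Set Φ(δ − 1.645) = 0.75; then δ − 1.645 = Φ⁻¹(0.75) = 0.674, giving δ = 2.319.
(Ignoring the negligible lower-tail rejection probability gives the usual closed-form inversion.)
δ = d·√n ⇒ n = (δ/d)² = (2.319 / 1.10)² = 4.45.
Rounding up, n = 5.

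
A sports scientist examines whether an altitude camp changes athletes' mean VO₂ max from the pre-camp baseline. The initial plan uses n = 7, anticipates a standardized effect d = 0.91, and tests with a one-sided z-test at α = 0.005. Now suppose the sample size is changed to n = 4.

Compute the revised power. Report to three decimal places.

Power ≈ 0.225

With n = 4: δ = d·√n = 0.91 × √4 = 1.8200. Critical value z_{0.005} = 2.576.
Revised power = Φ(δ − 2.576) = Φ(-0.756) = 0.2249.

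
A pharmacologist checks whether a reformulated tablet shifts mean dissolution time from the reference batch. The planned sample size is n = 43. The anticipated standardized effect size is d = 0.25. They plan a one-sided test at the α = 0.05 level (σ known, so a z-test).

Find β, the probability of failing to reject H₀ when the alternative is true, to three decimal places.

β ≈ 0.502

Noncentrality parameter: δ = d·√n = 0.25 × √43 = 1.6394
Critical value for a one-sided test at α = 0.05: z_α = 1.645.
Power = Φ(δ − 1.645) = Φ(-0.005) = 0.4978.
Type II error: β = 1 − power = 1 − 0.4978 = 0.5022.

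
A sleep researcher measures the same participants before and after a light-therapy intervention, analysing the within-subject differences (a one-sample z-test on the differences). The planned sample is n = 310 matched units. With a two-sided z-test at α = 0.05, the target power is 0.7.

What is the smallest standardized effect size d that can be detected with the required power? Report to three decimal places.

d ≈ 0.141

Required noncentrality: δ = z_{0.025} + z_{0.30} = 1.960 + 0.524 = 2.484.
(The second rejection-region term Φ(−δ − z_{α/2}) is negligible and dropped.)
δ = d·√n ⇒ d = δ/√n = 2.484/√310 = 0.1411.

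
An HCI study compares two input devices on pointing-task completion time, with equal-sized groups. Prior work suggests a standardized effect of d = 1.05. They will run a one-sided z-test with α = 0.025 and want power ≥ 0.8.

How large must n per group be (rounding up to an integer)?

For power 0.8 need Φ(δ − z_{0.025}) = 0.8, so δ = z_{0.025} + z_{0.20} = 1.960 + 0.842 = 2.802.
δ = d·√(n/2) ⇒ n = 2(δ/d)² = 2 × (2.802 / 1.05)² = 14.24.
Rounding up, n = 15 per group.

n = 15 per group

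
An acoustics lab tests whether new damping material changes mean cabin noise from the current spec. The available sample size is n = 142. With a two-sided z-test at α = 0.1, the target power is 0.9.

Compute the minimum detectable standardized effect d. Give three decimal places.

d ≈ 0.246

Required noncentrality: δ = z_{0.05} + z_{0.10} = 1.645 + 1.282 = 2.926.
(Lower-tail contribution to power is negligible for δ > 0.)
δ = d·√n ⇒ d = δ/√n = 2.926/√142 = 0.2456.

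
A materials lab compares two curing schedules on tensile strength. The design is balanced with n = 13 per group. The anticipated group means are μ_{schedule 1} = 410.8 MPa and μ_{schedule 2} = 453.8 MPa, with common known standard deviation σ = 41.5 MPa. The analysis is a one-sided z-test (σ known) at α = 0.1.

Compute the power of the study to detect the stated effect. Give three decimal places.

Standardized effect: d = |μ_{schedule 1} − μ_{schedule 2}| / σ = |410.8 − 453.8| / 41.5 = 1.0361
Noncentrality parameter: δ = d·√(n/2) = 1.0361 × √(13/2) = 2.6417
One-sided α = 0.1 → critical value z_{0.1} = 1.282.
Power = Φ(δ − 1.282) = Φ(1.360) = 0.9131.

Power ≈ 0.913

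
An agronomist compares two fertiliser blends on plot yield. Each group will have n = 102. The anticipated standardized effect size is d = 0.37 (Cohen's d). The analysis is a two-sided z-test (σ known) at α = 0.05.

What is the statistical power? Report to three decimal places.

Noncentrality parameter: δ = d·√(n/2) = 0.37 × √(102/2) = 2.6423
Critical value for a two-sided test at α = 0.05: z_{α/2} = 1.960.
Power = Φ(δ − 1.960) + Φ(−δ − 1.960) = Φ(0.682) + Φ(-4.602) = 0.7525 + 0.0000 = 0.7525.

Power ≈ 0.752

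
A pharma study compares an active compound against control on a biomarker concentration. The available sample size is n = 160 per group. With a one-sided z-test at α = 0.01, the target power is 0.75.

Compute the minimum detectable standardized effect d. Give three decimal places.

Required noncentrality: δ = z_{0.01} + z_{0.25} = 2.326 + 0.674 = 3.001.
δ = d·√(n/2) ⇒ d = δ/√(n/2) = 3.001/√(160/2) = 0.3355.

d ≈ 0.336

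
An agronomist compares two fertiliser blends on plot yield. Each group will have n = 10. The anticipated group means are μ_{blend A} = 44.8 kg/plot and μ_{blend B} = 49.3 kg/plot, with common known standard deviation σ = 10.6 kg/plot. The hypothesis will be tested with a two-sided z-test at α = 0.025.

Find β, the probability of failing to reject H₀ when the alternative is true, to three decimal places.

β ≈ 0.901

Standardized effect: d = |μ_{blend A} − μ_{blend B}| / σ = |44.8 − 49.3| / 10.6 = 0.4245
Noncentrality parameter: δ = d·√(n/2) = 0.4245 × √(10/2) = 0.9493
Critical value for a two-sided test at α = 0.025: z_{α/2} = 2.241.
Power = Φ(δ − 2.241) + Φ(−δ − 2.241) = Φ(-1.292) + Φ(-3.191) = 0.0982 + 0.0007 = 0.0989.
Type II error: β = 1 − power = 1 − 0.0989 = 0.9011.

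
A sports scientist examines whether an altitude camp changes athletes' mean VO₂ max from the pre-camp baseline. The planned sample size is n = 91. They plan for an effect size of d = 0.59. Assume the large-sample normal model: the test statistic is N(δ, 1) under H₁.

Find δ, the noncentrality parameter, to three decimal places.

δ = d·√n = 0.59 × √91 = 5.6282

δ ≈ 5.628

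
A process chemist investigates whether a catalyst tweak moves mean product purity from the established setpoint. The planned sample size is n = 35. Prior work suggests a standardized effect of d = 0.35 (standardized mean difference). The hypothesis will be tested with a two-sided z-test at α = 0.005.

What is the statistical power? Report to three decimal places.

Power ≈ 0.231

Noncentrality parameter: δ = d·√n = 0.35 × √35 = 2.0706
Critical value for a two-sided test at α = 0.005: z_{α/2} = 2.807.
Power = Φ(δ − 2.807) + Φ(−δ − 2.807) = Φ(-0.736) + Φ(-4.878) = 0.2307 + 0.0000 = 0.2307.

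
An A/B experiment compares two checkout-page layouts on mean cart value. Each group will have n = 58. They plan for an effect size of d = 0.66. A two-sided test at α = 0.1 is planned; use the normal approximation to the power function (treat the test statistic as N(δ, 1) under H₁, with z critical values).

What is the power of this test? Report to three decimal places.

Power ≈ 0.972

Noncentrality parameter: δ = d·√(n/2) = 0.66 × √(58/2) = 3.5542
Critical value for a two-sided test at α = 0.1: z_{α/2} = 1.645.
Power = Φ(δ − 1.645) + Φ(−δ − 1.645) = Φ(1.909) + Φ(-5.199) = 0.9719 + 0.0000 = 0.9719.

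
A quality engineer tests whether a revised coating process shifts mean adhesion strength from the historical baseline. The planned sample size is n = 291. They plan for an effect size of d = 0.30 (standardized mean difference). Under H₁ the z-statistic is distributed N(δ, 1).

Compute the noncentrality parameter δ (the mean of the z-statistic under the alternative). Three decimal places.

The noncentrality parameter scales effect size by the design's sample-size factor: δ = d·√n = 0.30 × √291 = 5.1176

δ ≈ 5.118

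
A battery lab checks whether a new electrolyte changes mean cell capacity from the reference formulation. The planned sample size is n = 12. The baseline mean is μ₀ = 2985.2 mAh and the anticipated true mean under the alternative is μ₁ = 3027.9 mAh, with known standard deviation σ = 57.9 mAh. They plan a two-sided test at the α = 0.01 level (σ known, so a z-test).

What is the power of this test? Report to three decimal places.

Power ≈ 0.492

Standardized effect: d = |μ₁ − μ₀| / σ = |3027.9 − 2985.2| / 57.9 = 0.7375
Noncentrality parameter: δ = d·√n = 0.7375 × √12 = 2.5547
Critical value for a two-sided test at α = 0.01: z_{α/2} = 2.576.
Power = Φ(δ − 2.576) + Φ(−δ − 2.576) = Φ(-0.021) + Φ(-5.131) = 0.4916 + 0.0000 = 0.4916.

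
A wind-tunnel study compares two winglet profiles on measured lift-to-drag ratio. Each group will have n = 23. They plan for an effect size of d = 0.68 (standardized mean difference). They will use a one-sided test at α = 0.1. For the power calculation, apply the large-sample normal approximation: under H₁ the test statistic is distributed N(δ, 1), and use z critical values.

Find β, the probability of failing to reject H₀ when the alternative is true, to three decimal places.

Noncentrality parameter: δ = d·√(n/2) = 0.68 × √(23/2) = 2.3060
Critical value for a one-sided test at α = 0.1: z_α = 1.282.
Power = Φ(δ − 1.282) = Φ(1.024) = 0.8472.
Type II error: β = 1 − power = 1 − 0.8472 = 0.1528.

β ≈ 0.153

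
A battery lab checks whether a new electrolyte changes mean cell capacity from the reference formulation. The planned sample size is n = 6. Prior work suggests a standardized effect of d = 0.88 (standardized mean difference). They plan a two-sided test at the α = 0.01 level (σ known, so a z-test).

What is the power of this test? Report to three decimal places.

Power ≈ 0.337

Noncentrality parameter: δ = d·√n = 0.88 × √6 = 2.1556
Two-sided α = 0.01 → critical value z_{0.005} = 2.576.
Power = Φ(δ − 2.576) + Φ(−δ − 2.576) = Φ(-0.420) + Φ(-4.731) = 0.3371 + 0.0000 = 0.3371.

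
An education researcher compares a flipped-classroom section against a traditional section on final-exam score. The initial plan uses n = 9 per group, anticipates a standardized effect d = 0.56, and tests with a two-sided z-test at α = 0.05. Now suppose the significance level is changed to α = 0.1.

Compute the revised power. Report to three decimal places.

δ = d·√(n/2) = 0.56 × √(9/2) = 1.1879 (unchanged). New critical value: z_{0.05} = 1.645.
Revised power = Φ(δ − 1.645) + Φ(−δ − 1.645) = Φ(-0.457) + Φ(-2.833) = 0.3239 + 0.0023 = 0.3262.

Power ≈ 0.326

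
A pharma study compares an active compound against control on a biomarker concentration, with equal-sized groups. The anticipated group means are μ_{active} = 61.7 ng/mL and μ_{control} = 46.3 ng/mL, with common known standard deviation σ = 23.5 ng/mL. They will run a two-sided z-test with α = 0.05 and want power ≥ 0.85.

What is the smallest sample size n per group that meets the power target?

Standardized effect: d = |μ_{active} − μ_{control}| / σ = |61.7 − 46.3| / 23.5 = 0.6553
For power 0.85 need Φ(δ − z_{0.025}) = 0.85, so δ = z_{0.025} + z_{0.15} = 1.960 + 1.036 = 2.996.
(Ignoring the negligible lower-tail rejection probability gives the usual closed-form inversion.)
δ = d·√(n/2) ⇒ n = 2(δ/d)² = 2 × (2.996 / 0.6553)² = 41.81.
Rounding up, n = 42 per group.

n = 42 per group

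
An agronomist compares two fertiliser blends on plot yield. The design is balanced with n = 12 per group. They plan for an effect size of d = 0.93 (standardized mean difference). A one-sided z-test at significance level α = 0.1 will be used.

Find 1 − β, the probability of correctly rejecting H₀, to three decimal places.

Noncentrality parameter: δ = d·√(n/2) = 0.93 × √(12/2) = 2.2780
One-sided α = 0.1 → critical value z_{0.1} = 1.282.
Power = Φ(δ − 1.282) = Φ(0.996) = 0.8405.

Power ≈ 0.840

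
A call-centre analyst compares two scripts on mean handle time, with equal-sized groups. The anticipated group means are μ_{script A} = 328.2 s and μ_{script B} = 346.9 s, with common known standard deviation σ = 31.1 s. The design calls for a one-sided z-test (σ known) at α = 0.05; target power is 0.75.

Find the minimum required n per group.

Standardized effect: d = |μ_{script A} − μ_{script B}| / σ = |328.2 − 346.9| / 31.1 = 0.6013
For power 0.75 need Φ(δ − z_{0.05}) = 0.75, so δ = z_{0.05} + z_{0.25} = 1.645 + 0.674 = 2.319.
δ = d·√(n/2) ⇒ n = 2(δ/d)² = 2 × (2.319 / 0.6013)² = 29.76.
Round up to the next whole unit.

n = 30 per group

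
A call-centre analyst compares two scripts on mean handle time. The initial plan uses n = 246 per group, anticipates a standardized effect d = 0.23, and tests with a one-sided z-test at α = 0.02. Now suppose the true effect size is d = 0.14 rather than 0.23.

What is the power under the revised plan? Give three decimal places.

With d = 0.14: δ = d·√(n/2) = 0.14 × √(246/2) = 1.5527. Critical value z_{0.02} = 2.054.
Revised power = Φ(δ − 2.054) = Φ(-0.501) = 0.3082.

Power ≈ 0.308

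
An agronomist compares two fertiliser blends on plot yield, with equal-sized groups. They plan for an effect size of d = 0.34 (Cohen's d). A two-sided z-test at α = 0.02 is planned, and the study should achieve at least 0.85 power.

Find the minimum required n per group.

n = 196 per group

For power 0.85 need Φ(δ − z_{0.01}) = 0.85, so δ = z_{0.01} + z_{0.15} = 2.326 + 1.036 = 3.363.
(The Φ(−δ − z_{α/2}) term is vanishingly small for δ > 0 and is dropped in the standard sample-size formula.)
δ = d·√(n/2) ⇒ n = 2(δ/d)² = 2 × (3.363 / 0.34)² = 195.65.
Rounding up, n = 196 per group.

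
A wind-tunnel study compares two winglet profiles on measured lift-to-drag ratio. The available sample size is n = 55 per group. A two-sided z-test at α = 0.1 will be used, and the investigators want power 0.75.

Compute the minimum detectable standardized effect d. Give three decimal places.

d ≈ 0.442

Need Φ(δ − 1.645) = 0.75, so δ = 1.645 + 0.674 = 2.319.
(Lower-tail contribution to power is negligible for δ > 0.)
δ = d·√(n/2) ⇒ d = δ/√(n/2) = 2.319/√(55/2) = 0.4423.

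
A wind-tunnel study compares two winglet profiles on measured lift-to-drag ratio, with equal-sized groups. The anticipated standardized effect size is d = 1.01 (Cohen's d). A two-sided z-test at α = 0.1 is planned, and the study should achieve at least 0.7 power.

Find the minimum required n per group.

For power 0.7 need Φ(δ − z_{0.05}) = 0.7, so δ = z_{0.05} + z_{0.30} = 1.645 + 0.524 = 2.169.
(For δ > 0 the lower-tail rejection region contributes negligibly to power, so the one-term inversion is standard.)
δ = d·√(n/2) ⇒ n = 2(δ/d)² = 2 × (2.169 / 1.01)² = 9.23.
Round up to the next whole unit.

n = 10 per group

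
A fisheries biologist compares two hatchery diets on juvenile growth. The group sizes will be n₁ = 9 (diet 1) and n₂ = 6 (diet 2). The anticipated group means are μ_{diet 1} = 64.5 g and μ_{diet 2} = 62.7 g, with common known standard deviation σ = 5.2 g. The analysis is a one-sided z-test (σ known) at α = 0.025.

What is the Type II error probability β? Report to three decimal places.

Standardized effect: d = |μ_{diet 1} − μ_{diet 2}| / σ = |64.5 − 62.7| / 5.2 = 0.3462
Noncentrality parameter: δ = d / √(1/n₁ + 1/n₂) = 0.3462 / √(1/9 + 1/6) = 0.6568
Critical value for a one-sided test at α = 0.025: z_α = 1.960.
Power = Φ(δ − 1.960) = Φ(-1.303) = 0.0963.
Type II error: β = 1 − power = 1 − 0.0963 = 0.9037.

β ≈ 0.904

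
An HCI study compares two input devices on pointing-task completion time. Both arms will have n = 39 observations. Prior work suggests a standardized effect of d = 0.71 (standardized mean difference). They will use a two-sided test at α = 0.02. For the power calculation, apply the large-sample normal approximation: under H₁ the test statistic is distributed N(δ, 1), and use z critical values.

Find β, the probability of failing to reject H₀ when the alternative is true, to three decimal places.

Noncentrality parameter: δ = d·√(n/2) = 0.71 × √(39/2) = 3.1353
Two-sided α = 0.02 → critical value z_{0.01} = 2.326.
Power = Φ(δ − 2.326) + Φ(−δ − 2.326) = Φ(0.809) + Φ(-5.462) = 0.7907 + 0.0000 = 0.7907.
Type II error: β = 1 − power = 1 − 0.7907 = 0.2093.

β ≈ 0.209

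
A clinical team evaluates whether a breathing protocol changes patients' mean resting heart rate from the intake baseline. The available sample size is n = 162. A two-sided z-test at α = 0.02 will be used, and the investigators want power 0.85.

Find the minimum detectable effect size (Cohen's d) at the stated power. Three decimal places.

d ≈ 0.264

Need Φ(δ − 2.326) = 0.85, so δ = 2.326 + 1.036 = 3.363.
(Lower-tail contribution to power is negligible for δ > 0.)
δ = d·√n ⇒ d = δ/√n = 3.363/√162 = 0.2642.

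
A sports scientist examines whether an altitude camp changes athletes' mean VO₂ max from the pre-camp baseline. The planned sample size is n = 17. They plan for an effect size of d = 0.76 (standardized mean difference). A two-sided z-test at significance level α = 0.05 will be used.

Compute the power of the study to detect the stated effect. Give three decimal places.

Power ≈ 0.880

Noncentrality parameter: λ = d·√n = 0.76 × √17 = 3.1336
Critical value for a two-sided test at α = 0.05: z_{α/2} = 1.960.
Power = Φ(λ − 1.960) + Φ(−λ − 1.960) = Φ(1.174) + Φ(-5.094) = 0.8797 + 0.0000 = 0.8797.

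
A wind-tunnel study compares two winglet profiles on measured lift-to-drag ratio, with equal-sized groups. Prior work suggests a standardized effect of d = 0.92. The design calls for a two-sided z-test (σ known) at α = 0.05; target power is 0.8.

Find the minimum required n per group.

n = 19 per group

Set Φ(δ − 1.960) = 0.8; then δ − 1.960 = Φ⁻¹(0.8) = 0.842, giving δ = 2.802.
(The Φ(−δ − z_{α/2}) term is vanishingly small for δ > 0 and is dropped in the standard sample-size formula.)
δ = d·√(n/2) ⇒ n = 2(δ/d)² = 2 × (2.802 / 0.92)² = 18.55.
Rounding up, n = 19 per group.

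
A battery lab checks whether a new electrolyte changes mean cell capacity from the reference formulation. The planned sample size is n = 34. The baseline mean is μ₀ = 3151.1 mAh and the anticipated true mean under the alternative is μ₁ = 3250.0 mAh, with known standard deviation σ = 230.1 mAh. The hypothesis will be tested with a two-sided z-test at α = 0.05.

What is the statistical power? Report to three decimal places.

Power ≈ 0.708

Standardized effect: d = |μ₁ − μ₀| / σ = |3250.0 − 3151.1| / 230.1 = 0.4298
Noncentrality parameter: δ = d·√n = 0.4298 × √34 = 2.5062
Critical value for a two-sided test at α = 0.05: z_{α/2} = 1.960.
Power = Φ(δ − 1.960) + Φ(−δ − 1.960) = Φ(0.546) + Φ(-4.466) = 0.7076 + 0.0000 = 0.7076.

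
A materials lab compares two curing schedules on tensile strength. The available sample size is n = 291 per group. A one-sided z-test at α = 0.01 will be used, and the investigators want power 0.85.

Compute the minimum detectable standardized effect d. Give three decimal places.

d ≈ 0.279

Required noncentrality: δ = z_{0.01} + z_{0.15} = 2.326 + 1.036 = 3.363.
δ = d·√(n/2) ⇒ d = δ/√(n/2) = 3.363/√(291/2) = 0.2788.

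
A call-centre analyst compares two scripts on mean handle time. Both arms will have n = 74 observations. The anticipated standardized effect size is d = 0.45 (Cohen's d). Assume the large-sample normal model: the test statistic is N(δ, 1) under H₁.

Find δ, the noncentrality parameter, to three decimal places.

δ = d·√(n/2) = 0.45 × √(74/2) = 2.7372

δ ≈ 2.737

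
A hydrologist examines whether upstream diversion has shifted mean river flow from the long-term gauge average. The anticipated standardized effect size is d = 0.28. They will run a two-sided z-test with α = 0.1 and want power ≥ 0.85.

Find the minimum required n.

Set Φ(δ − 1.645) = 0.85; then δ − 1.645 = Φ⁻¹(0.85) = 1.036, giving δ = 2.681.
(The Φ(−δ − z_{α/2}) term is vanishingly small for δ > 0 and is dropped in the standard sample-size formula.)
δ = d·√n ⇒ n = (δ/d)² = (2.681 / 0.28)² = 91.70.
Round up to the next whole unit.

n = 92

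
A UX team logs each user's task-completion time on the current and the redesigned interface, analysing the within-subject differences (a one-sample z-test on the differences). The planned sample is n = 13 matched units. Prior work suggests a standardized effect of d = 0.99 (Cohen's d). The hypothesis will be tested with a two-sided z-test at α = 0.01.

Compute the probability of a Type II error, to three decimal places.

Noncentrality parameter: δ = d·√n = 0.99 × √13 = 3.5695
Two-sided α = 0.01 → critical value z_{0.005} = 2.576.
Power = Φ(δ − 2.576) + Φ(−δ − 2.576) = Φ(0.994) + Φ(-6.145) = 0.8398 + 0.0000 = 0.8398.
Type II error: β = 1 − power = 1 − 0.8398 = 0.1602.

β ≈ 0.160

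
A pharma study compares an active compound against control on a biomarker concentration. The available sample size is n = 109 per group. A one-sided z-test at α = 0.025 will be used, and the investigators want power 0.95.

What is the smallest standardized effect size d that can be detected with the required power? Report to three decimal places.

Need Φ(δ − 1.960) = 0.95, so δ = 1.960 + 1.645 = 3.605.
δ = d·√(n/2) ⇒ d = δ/√(n/2) = 3.605/√(109/2) = 0.4883.

d ≈ 0.488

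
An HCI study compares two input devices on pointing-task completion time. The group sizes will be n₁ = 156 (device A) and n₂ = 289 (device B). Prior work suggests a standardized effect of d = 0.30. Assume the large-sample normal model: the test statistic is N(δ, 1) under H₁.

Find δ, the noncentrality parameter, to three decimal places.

δ ≈ 3.020

δ = d / √(1/n₁ + 1/n₂) = 0.30 / √(1/156 + 1/289) = 3.0196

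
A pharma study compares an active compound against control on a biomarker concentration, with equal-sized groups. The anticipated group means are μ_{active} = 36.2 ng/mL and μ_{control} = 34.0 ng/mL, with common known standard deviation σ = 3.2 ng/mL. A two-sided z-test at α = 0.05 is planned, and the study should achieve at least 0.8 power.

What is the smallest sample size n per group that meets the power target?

Standardized effect: d = |μ_{active} − μ_{control}| / σ = |36.2 − 34.0| / 3.2 = 0.6875
For power 0.8 need Φ(δ − z_{0.025}) = 0.8, so δ = z_{0.025} + z_{0.20} = 1.960 + 0.842 = 2.802.
(For δ > 0 the lower-tail rejection region contributes negligibly to power, so the one-term inversion is standard.)
δ = d·√(n/2) ⇒ n = 2(δ/d)² = 2 × (2.802 / 0.6875)² = 33.21.
Round up to the next whole unit.

n = 34 per group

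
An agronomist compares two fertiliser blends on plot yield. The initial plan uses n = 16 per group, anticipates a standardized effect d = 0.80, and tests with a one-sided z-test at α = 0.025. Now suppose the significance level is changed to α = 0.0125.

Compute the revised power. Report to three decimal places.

Power ≈ 0.509

δ = d·√(n/2) = 0.80 × √(16/2) = 2.2627 (unchanged). New critical value: z_{0.0125} = 2.241.
Revised power = P(Z > 2.241 − δ) = Φ(0.021) = 0.5085.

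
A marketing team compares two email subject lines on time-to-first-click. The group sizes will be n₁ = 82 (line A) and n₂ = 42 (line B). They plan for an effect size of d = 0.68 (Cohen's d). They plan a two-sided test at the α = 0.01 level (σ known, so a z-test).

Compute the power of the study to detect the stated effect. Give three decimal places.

Power ≈ 0.843

Noncentrality parameter: δ = d / √(1/n₁ + 1/n₂) = 0.68 / √(1/82 + 1/42) = 3.5837
Two-sided α = 0.01 → critical value z_{0.005} = 2.576.
Power = Φ(δ − 2.576) + Φ(−δ − 2.576) = Φ(1.008) + Φ(-6.160) = 0.8432 + 0.0000 = 0.8432.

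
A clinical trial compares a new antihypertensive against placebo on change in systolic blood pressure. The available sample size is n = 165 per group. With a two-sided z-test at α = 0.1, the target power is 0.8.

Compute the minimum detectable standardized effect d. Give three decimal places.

Required noncentrality: δ = z_{0.05} + z_{0.20} = 1.645 + 0.842 = 2.486.
(Lower-tail contribution to power is negligible for δ > 0.)
δ = d·√(n/2) ⇒ d = δ/√(n/2) = 2.486/√(165/2) = 0.2738.

d ≈ 0.274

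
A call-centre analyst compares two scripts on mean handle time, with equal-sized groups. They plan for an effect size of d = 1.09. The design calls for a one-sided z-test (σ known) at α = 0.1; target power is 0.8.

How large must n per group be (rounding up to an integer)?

n = 8 per group

Set Φ(δ − 1.282) = 0.8; then δ − 1.282 = Φ⁻¹(0.8) = 0.842, giving δ = 2.123.
δ = d·√(n/2) ⇒ n = 2(δ/d)² = 2 × (2.123 / 1.09)² = 7.59.
Rounding up, n = 8 per group.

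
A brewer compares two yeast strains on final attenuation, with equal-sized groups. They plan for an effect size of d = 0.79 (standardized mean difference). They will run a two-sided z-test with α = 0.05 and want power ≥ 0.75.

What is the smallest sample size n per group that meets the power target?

n = 23 per group

Set Φ(δ − 1.960) = 0.75; then δ − 1.960 = Φ⁻¹(0.75) = 0.674, giving δ = 2.634.
(The Φ(−δ − z_{α/2}) term is vanishingly small for δ > 0 and is dropped in the standard sample-size formula.)
δ = d·√(n/2) ⇒ n = 2(δ/d)² = 2 × (2.634 / 0.79)² = 22.24.
Round up to the next whole unit.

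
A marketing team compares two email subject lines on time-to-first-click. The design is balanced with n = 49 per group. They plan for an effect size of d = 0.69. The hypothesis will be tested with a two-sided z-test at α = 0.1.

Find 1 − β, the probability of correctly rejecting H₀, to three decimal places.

Power ≈ 0.962

Noncentrality parameter: δ = d·√(n/2) = 0.69 × √(49/2) = 3.4153
Critical value for a two-sided test at α = 0.1: z_{α/2} = 1.645.
Power = Φ(δ − 1.645) + Φ(−δ − 1.645) = Φ(1.770) + Φ(-5.060) = 0.9617 + 0.0000 = 0.9617.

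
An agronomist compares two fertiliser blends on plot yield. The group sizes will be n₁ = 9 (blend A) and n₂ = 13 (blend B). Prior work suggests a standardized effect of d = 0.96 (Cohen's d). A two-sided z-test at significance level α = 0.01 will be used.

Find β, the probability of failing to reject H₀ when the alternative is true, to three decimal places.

β ≈ 0.641

Noncentrality parameter: δ = d / √(1/n₁ + 1/n₂) = 0.96 / √(1/9 + 1/13) = 2.2139
Two-sided α = 0.01 → critical value z_{0.005} = 2.576.
Power = Φ(δ − 2.576) + Φ(−δ − 2.576) = Φ(-0.362) + Φ(-4.790) = 0.3587 + 0.0000 = 0.3587.
Type II error: β = 1 − power = 1 − 0.3587 = 0.6413.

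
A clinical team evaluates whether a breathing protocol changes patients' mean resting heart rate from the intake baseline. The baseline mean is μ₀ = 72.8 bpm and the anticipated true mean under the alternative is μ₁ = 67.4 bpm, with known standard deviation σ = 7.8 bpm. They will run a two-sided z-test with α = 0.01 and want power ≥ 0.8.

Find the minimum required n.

n = 25

Standardized effect: d = |μ₁ − μ₀| / σ = |67.4 − 72.8| / 7.8 = 0.6923
For power 0.8 need Φ(δ − z_{0.005}) = 0.8, so δ = z_{0.005} + z_{0.20} = 2.576 + 0.842 = 3.417.
(The Φ(−δ − z_{α/2}) term is vanishingly small for δ > 0 and is dropped in the standard sample-size formula.)
δ = d·√n ⇒ n = (δ/d)² = (3.417 / 0.6923)² = 24.37.
Round up to the next whole unit.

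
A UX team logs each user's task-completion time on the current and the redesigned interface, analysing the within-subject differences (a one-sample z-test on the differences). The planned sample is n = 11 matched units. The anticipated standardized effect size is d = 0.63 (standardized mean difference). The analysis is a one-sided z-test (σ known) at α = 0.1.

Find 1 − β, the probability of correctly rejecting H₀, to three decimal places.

Power ≈ 0.790

Noncentrality parameter: δ = d·√n = 0.63 × √11 = 2.0895
One-sided α = 0.1 → critical value z_{0.1} = 1.282.
Power = Φ(δ − 1.282) = Φ(0.808) = 0.7904.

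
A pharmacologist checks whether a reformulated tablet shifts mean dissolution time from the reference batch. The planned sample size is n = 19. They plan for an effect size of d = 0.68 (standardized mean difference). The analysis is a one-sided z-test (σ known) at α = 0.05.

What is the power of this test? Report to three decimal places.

Power ≈ 0.906

Noncentrality parameter: δ = d·√n = 0.68 × √19 = 2.9641
Critical value for a one-sided test at α = 0.05: z_α = 1.645.
Power = Φ(δ − 1.645) = Φ(1.319) = 0.9064.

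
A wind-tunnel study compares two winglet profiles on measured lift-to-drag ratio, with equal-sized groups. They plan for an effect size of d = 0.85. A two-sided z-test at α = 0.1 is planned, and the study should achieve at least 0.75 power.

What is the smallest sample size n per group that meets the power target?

n = 15 per group

Set Φ(δ − 1.645) = 0.75; then δ − 1.645 = Φ⁻¹(0.75) = 0.674, giving δ = 2.319.
(Ignoring the negligible lower-tail rejection probability gives the usual closed-form inversion.)
δ = d·√(n/2) ⇒ n = 2(δ/d)² = 2 × (2.319 / 0.85)² = 14.89.
Round up to the next whole unit.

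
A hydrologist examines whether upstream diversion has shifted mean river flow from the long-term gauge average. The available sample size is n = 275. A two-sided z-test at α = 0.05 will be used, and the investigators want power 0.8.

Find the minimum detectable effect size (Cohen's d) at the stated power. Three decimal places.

d ≈ 0.169

Need Φ(δ − 1.960) = 0.8, so δ = 1.960 + 0.842 = 2.802.
(The second rejection-region term Φ(−δ − z_{α/2}) is negligible and dropped.)
δ = d·√n ⇒ d = δ/√n = 2.802/√275 = 0.1689.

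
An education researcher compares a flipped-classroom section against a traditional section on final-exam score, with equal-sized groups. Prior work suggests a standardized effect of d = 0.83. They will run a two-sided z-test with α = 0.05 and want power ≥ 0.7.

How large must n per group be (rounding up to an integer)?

n = 18 per group

For power 0.7 need Φ(δ − z_{0.025}) = 0.7, so δ = z_{0.025} + z_{0.30} = 1.960 + 0.524 = 2.484.
(Ignoring the negligible lower-tail rejection probability gives the usual closed-form inversion.)
δ = d·√(n/2) ⇒ n = 2(δ/d)² = 2 × (2.484 / 0.83)² = 17.92.
Rounding up, n = 18 per group.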